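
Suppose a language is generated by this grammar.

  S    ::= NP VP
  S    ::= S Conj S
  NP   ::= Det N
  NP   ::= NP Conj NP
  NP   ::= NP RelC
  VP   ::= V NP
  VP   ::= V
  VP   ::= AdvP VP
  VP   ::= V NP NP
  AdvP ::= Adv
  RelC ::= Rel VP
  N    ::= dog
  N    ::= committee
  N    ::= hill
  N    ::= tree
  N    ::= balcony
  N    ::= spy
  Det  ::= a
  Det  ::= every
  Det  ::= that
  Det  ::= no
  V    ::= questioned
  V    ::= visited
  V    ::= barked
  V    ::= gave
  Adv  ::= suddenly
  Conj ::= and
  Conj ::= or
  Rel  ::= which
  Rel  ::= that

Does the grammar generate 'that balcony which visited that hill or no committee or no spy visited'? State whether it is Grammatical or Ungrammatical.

Grammatical

[S [NP [NP [NP [Det that] [N balcony]] [RelC [Rel which] [VP [V visited] [NP [Det that] [N hill]]]]] [Conj or] [NP [NP [Det no] [N committee]] [Conj or] [NP [Det no] [N spy]]]] [VP [V visited]]]
Each bracket corresponds to one application of a listed rule, so the string is derivable from S.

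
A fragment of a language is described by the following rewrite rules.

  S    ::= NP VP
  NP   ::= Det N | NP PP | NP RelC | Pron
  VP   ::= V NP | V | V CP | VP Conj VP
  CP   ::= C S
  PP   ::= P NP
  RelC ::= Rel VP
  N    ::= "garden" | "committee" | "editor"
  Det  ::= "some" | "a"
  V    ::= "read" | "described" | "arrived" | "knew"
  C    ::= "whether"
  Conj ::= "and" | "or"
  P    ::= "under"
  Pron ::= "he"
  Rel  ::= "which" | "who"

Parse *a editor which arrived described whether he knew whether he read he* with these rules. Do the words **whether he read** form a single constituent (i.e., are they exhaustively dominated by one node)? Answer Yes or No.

No

[S [NP [NP [Det a] [N editor]] [RelC [Rel which] [VP [V arrived]]]] [VP [V described] [CP [C whether] [S [NP [Pron he]] [VP [V knew] [CP [C whether] [S [NP [Pron he]] [VP [V read] [NP [Pron he]]]]]]]]]]
The smallest constituent containing 'whether he read' is the CP spanning 'whether he read he'; no single node in the tree dominates exactly the given words.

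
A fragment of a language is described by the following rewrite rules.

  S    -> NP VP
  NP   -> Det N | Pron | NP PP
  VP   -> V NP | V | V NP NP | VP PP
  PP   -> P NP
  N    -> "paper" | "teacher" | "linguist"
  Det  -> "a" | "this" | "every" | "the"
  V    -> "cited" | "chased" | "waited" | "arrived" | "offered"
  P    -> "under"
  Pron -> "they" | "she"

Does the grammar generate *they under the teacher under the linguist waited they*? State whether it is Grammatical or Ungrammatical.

Grammatical

[S [NP [NP [Pron they]] [PP [P under] [NP [NP [Det the] [N teacher]] [PP [P under] [NP [Det the] [N linguist]]]]]] [VP [V waited] [NP [Pron they]]]]
The bracketing above is licensed at every node by one of the given productions, with S at the root.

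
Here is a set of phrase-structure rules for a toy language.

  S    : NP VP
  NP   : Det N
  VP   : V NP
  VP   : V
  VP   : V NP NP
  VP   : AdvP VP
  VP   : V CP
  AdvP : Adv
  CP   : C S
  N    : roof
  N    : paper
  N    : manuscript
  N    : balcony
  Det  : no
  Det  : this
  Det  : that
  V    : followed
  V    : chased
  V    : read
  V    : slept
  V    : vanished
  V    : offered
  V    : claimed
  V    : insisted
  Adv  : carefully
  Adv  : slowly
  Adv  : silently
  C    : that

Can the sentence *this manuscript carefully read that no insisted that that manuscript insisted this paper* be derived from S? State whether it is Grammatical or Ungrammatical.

A Det word can never sit immediately before a V word in any string this grammar generates, so the substring 'no insisted' rules out a derivation.

Ungrammatical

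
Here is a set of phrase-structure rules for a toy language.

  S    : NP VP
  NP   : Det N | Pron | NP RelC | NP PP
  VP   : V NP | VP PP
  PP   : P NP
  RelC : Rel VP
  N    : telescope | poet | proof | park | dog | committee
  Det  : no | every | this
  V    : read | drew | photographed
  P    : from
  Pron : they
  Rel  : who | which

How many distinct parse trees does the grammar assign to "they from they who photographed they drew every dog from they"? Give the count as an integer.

Two of the 4 distinct bracketings:
[S [NP [NP [NP [Pron they]] [PP [P from] [NP [Pron they]]]] [RelC [Rel who] [VP [V photographed] [NP [Pron they]]]]] [VP [V drew] [NP [NP [Det every] [N dog]] [PP [P from] [NP [Pron they]]]]]]
[S [NP [NP [NP [Pron they]] [PP [P from] [NP [Pron they]]]] [RelC [Rel who] [VP [V photographed] [NP [Pron they]]]]] [VP [VP [V drew] [NP [Det every] [N dog]]] [PP [P from] [NP [Pron they]]]]]
The difference turns on whether VP → VP PP is used at the relevant span, versus an alternative expansion of VP.

4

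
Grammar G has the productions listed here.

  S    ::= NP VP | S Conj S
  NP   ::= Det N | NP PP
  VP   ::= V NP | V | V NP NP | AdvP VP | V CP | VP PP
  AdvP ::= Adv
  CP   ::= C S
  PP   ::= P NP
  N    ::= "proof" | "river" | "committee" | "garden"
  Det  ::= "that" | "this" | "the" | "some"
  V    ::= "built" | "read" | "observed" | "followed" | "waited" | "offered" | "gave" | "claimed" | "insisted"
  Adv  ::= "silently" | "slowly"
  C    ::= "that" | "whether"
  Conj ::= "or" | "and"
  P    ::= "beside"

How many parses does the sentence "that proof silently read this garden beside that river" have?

Two of the 3 distinct bracketings:
[S [NP [Det that] [N proof]] [VP [AdvP [Adv silently]] [VP [V read] [NP [NP [Det this] [N garden]] [PP [P beside] [NP [Det that] [N river]]]]]]]
[S [NP [Det that] [N proof]] [VP [AdvP [Adv silently]] [VP [VP [V read] [NP [Det this] [N garden]]] [PP [P beside] [NP [Det that] [N river]]]]]]
The difference turns on whether NP → NP PP is used at the relevant span, versus an alternative expansion of NP.

3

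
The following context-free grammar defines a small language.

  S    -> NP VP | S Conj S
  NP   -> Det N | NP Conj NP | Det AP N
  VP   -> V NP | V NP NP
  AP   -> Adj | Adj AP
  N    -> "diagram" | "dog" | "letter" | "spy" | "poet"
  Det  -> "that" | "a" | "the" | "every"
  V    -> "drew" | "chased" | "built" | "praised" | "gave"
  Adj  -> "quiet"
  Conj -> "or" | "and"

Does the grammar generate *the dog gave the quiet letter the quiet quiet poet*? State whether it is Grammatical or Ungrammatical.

Grammatical

S
  NP
    Det: the
    N: dog
  VP
    V: gave
    NP
      Det: the
      AP
        Adj: quiet
      N: letter
    NP
      Det: the
      AP
        Adj: quiet
        AP
          Adj: quiet
      N: poet
The bracketing above is licensed at every node by one of the given productions, with S at the root.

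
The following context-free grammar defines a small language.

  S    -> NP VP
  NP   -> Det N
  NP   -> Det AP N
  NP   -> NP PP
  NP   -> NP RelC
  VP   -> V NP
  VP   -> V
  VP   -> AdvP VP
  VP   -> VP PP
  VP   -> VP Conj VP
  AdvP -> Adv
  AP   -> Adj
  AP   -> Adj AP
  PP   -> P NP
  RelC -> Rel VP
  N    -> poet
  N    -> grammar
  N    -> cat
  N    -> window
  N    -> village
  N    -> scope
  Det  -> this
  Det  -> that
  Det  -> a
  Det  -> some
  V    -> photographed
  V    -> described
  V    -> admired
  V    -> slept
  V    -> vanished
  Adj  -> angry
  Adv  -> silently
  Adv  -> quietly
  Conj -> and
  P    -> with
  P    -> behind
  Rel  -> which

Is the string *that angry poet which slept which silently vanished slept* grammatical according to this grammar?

Grammatical

[S [NP [NP [NP [Det that] [AP [Adj angry]] [N poet]] [RelC [Rel which] [VP [V slept]]]] [RelC [Rel which] [VP [AdvP [Adv silently]] [VP [V vanished]]]]] [VP [V slept]]]
The bracketing above is licensed at every node by one of the given productions, with S at the root.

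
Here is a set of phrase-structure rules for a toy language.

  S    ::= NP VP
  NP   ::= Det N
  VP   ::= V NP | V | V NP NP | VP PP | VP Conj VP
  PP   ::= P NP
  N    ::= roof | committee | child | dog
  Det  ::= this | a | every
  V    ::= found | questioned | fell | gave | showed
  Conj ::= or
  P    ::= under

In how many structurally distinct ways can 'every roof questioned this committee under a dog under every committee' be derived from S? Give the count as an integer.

[S [NP [Det every] [N roof]] [VP [VP [VP [V questioned] [NP [Det this] [N committee]]] [PP [P under] [NP [Det a] [N dog]]]] [PP [P under] [NP [Det every] [N committee]]]]]
No rule offers an alternative attachment or grouping for any span, so this is the only derivation.

1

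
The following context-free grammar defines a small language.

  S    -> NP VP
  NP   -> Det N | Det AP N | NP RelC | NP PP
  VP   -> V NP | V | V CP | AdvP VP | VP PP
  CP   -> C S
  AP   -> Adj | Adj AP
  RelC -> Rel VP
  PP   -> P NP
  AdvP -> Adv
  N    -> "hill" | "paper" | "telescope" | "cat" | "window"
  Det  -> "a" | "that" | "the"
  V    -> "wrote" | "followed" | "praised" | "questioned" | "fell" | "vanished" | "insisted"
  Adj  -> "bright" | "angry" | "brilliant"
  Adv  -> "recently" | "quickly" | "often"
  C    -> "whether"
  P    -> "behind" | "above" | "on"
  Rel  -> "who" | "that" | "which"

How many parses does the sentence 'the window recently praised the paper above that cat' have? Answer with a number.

3

Two of the 3 distinct bracketings:
[S [NP [Det the] [N window]] [VP [AdvP [Adv recently]] [VP [V praised] [NP [NP [Det the] [N paper]] [PP [P above] [NP [Det that] [N cat]]]]]]]
[S [NP [Det the] [N window]] [VP [AdvP [Adv recently]] [VP [VP [V praised] [NP [Det the] [N paper]]] [PP [P above] [NP [Det that] [N cat]]]]]]
The difference turns on whether NP → NP PP is used at the relevant span, versus an alternative expansion of NP.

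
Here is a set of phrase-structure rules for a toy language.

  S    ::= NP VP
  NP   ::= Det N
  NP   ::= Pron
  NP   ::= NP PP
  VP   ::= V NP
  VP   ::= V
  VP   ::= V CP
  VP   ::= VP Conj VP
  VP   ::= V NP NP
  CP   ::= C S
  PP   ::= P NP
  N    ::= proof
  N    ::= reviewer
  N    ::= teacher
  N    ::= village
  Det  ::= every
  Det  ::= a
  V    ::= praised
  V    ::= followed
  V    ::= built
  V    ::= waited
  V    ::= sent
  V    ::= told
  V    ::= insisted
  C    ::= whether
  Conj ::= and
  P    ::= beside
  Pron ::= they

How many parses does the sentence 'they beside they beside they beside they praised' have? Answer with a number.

Two of the 5 distinct bracketings:
[S [NP [NP [Pron they]] [PP [P beside] [NP [NP [Pron they]] [PP [P beside] [NP [NP [Pron they]] [PP [P beside] [NP [Pron they]]]]]]]] [VP [V praised]]]
[S [NP [NP [Pron they]] [PP [P beside] [NP [NP [NP [Pron they]] [PP [P beside] [NP [Pron they]]]] [PP [P beside] [NP [Pron they]]]]]] [VP [V praised]]]
The trees differ in how a recursive rule is bracketed over the same span.

5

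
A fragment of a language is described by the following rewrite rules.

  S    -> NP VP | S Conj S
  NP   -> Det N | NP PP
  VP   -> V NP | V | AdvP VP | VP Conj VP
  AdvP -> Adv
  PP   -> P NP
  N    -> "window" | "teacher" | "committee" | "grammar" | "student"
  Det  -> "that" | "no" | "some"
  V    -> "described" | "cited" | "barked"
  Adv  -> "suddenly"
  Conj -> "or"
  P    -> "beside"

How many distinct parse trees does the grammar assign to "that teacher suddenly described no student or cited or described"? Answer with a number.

5

Two of the 5 distinct bracketings:
[S [NP [Det that] [N teacher]] [VP [AdvP [Adv suddenly]] [VP [VP [V described] [NP [Det no] [N student]]] [Conj or] [VP [VP [V cited]] [Conj or] [VP [V described]]]]]]
[S [NP [Det that] [N teacher]] [VP [AdvP [Adv suddenly]] [VP [VP [VP [V described] [NP [Det no] [N student]]] [Conj or] [VP [V cited]]] [Conj or] [VP [V described]]]]]
The trees differ in how a recursive rule is bracketed over the same span.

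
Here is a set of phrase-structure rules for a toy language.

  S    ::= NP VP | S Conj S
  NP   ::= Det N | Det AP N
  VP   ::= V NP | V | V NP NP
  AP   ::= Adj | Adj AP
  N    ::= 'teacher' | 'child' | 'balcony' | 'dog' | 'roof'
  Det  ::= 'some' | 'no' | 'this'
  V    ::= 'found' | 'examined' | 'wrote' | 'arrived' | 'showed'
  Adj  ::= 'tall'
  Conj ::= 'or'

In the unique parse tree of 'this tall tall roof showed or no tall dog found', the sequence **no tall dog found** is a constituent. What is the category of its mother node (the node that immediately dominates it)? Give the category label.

S

[S [S [NP [Det this] [AP [Adj tall] [AP [Adj tall]]] [N roof]] [VP [V showed]]] [Conj or] [S [NP [Det no] [AP [Adj tall]] [N dog]] [VP [V found]]]]
The span 'no tall dog found' is the S node built by S → NP VP.
Its mother is the S built by S → S Conj S.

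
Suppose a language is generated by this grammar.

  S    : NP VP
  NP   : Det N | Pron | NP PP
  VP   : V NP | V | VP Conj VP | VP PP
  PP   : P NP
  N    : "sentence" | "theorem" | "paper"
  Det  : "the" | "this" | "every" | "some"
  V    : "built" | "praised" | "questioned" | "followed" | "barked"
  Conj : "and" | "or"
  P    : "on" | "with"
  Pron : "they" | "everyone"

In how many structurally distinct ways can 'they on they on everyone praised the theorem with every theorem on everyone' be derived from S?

Two of the 10 distinct bracketings:
[S [NP [NP [Pron they]] [PP [P on] [NP [NP [Pron they]] [PP [P on] [NP [Pron everyone]]]]]] [VP [V praised] [NP [NP [Det the] [N theorem]] [PP [P with] [NP [NP [Det every] [N theorem]] [PP [P on] [NP [Pron everyone]]]]]]]]
[S [NP [NP [Pron they]] [PP [P on] [NP [NP [Pron they]] [PP [P on] [NP [Pron everyone]]]]]] [VP [V praised] [NP [NP [NP [Det the] [N theorem]] [PP [P with] [NP [Det every] [N theorem]]]] [PP [P on] [NP [Pron everyone]]]]]]
The trees differ in how a recursive rule is bracketed over the same span.

10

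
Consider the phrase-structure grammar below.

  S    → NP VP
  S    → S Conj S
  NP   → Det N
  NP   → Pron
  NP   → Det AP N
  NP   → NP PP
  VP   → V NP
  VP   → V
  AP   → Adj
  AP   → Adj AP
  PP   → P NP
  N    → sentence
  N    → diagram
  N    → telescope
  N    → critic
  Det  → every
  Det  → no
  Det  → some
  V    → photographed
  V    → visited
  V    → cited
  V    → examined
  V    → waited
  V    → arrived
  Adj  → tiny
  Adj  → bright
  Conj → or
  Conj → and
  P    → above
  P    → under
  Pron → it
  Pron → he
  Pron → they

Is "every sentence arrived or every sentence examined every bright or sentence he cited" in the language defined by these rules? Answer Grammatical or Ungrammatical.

An Adj word can never sit immediately before a Conj word in any string this grammar generates, so the substring 'bright or' rules out a derivation.

Ungrammatical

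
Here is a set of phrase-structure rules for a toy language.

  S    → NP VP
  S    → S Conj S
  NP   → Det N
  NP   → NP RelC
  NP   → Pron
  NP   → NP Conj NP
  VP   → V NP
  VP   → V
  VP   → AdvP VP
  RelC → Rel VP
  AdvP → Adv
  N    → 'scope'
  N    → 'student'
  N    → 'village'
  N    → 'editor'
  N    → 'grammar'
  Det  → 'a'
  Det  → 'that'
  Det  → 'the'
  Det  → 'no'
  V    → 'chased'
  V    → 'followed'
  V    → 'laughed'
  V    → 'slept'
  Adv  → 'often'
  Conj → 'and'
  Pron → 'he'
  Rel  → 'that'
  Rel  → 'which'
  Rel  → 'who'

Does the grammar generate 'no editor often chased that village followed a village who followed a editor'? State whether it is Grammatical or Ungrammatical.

For S → NP VP, the only prefix that parses as NP is 'no editor', but the remainder 'often chased that village followed a village who followed a editor' is not a VP under these rules. The alternative S rule S → S Conj S likewise has no satisfying split.

Ungrammatical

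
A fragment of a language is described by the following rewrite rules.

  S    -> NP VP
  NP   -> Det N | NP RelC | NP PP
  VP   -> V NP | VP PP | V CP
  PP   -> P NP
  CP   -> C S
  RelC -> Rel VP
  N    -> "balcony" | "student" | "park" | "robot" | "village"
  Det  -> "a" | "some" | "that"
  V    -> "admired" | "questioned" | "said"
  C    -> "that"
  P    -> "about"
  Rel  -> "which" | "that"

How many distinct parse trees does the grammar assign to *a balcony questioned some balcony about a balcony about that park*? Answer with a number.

Two of the 5 distinct bracketings:
[S [NP [Det a] [N balcony]] [VP [V questioned] [NP [NP [Det some] [N balcony]] [PP [P about] [NP [NP [Det a] [N balcony]] [PP [P about] [NP [Det that] [N park]]]]]]]]
[S [NP [Det a] [N balcony]] [VP [V questioned] [NP [NP [NP [Det some] [N balcony]] [PP [P about] [NP [Det a] [N balcony]]]] [PP [P about] [NP [Det that] [N park]]]]]]
The trees differ in how a recursive rule is bracketed over the same span.

5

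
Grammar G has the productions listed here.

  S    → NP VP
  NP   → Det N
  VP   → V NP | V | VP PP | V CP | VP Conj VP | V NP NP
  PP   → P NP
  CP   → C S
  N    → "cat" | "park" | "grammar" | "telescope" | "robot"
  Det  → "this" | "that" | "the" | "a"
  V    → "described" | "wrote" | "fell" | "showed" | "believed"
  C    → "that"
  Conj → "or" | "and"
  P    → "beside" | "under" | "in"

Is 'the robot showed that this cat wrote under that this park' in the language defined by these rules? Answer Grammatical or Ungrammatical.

For S → NP VP, the only prefix that parses as NP is 'the robot', but the remainder 'showed that this cat wrote under that this park' is not a VP under these rules.

Ungrammatical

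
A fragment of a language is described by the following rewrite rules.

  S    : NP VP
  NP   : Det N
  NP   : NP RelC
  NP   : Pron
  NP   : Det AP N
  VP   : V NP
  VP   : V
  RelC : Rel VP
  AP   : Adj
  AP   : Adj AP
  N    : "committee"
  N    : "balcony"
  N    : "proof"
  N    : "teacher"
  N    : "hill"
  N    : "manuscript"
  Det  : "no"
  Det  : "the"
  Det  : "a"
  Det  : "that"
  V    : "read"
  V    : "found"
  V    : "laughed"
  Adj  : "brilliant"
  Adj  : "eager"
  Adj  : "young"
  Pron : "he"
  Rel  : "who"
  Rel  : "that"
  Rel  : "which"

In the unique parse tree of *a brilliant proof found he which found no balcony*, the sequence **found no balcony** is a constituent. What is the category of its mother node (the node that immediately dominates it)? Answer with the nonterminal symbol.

[S [NP [Det a] [AP [Adj brilliant]] [N proof]] [VP [V found] [NP [NP [Pron he]] [RelC [Rel which] [VP [V found] [NP [Det no] [N balcony]]]]]]]
The span 'found no balcony' is the VP node built by VP → V NP.
Its mother is the RelC built by RelC → Rel VP.

RelC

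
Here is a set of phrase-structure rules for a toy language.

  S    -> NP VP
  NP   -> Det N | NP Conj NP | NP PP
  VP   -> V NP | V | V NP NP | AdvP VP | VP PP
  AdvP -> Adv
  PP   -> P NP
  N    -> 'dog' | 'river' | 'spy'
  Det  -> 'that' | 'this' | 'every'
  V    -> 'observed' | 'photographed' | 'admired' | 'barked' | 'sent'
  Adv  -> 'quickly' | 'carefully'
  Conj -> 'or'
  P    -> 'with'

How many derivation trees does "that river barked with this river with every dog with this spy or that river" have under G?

Two of the 9 distinct bracketings:
[S [NP [Det that] [N river]] [VP [VP [V barked]] [PP [P with] [NP [NP [NP [Det this] [N river]] [PP [P with] [NP [NP [Det every] [N dog]] [PP [P with] [NP [Det this] [N spy]]]]]] [Conj or] [NP [Det that] [N river]]]]]]
[S [NP [Det that] [N river]] [VP [VP [V barked]] [PP [P with] [NP [NP [NP [NP [Det this] [N river]] [PP [P with] [NP [Det every] [N dog]]]] [PP [P with] [NP [Det this] [N spy]]]] [Conj or] [NP [Det that] [N river]]]]]]
The trees differ in how a recursive rule is bracketed over the same span.

9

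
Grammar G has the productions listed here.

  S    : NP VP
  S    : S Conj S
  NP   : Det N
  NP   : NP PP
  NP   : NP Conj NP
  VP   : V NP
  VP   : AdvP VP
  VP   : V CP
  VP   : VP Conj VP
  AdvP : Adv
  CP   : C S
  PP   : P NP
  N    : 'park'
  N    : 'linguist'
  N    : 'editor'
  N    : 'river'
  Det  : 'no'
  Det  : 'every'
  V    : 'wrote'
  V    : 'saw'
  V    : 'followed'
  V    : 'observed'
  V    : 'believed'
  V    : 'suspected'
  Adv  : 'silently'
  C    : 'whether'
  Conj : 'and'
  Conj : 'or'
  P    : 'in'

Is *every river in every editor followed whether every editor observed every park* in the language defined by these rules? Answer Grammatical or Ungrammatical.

Grammatical

[S [NP [NP [Det every] [N river]] [PP [P in] [NP [Det every] [N editor]]]] [VP [V followed] [CP [C whether] [S [NP [Det every] [N editor]] [VP [V observed] [NP [Det every] [N park]]]]]]]
The bracketing above is licensed at every node by one of the given productions, with S at the root.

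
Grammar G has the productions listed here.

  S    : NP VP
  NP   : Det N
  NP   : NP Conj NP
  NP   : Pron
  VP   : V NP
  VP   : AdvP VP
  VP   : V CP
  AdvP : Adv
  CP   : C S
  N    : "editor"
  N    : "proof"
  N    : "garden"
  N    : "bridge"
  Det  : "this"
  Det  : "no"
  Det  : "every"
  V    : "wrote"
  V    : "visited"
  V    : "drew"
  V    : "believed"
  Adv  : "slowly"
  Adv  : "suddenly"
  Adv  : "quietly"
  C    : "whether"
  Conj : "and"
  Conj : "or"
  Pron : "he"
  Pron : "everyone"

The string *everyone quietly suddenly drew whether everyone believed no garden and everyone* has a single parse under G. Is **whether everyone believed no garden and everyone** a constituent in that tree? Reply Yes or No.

[S [NP [Pron everyone]] [VP [AdvP [Adv quietly]] [VP [AdvP [Adv suddenly]] [VP [V drew] [CP [C whether] [S [NP [Pron everyone]] [VP [V believed] [NP [NP [Det no] [N garden]] [Conj and] [NP [Pron everyone]]]]]]]]]]
The words 'whether everyone believed no garden and everyone' are exhaustively dominated by a single CP node (built by CP → C S), so they form a constituent.

Yes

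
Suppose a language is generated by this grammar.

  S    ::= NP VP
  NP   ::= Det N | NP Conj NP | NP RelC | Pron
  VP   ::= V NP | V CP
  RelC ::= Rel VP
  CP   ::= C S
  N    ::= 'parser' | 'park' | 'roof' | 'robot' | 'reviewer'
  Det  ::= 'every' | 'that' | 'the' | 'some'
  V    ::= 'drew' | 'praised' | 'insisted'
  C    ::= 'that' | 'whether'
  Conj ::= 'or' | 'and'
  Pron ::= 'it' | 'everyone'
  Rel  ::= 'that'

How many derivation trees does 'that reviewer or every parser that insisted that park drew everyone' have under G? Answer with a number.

2

The two bracketings:
[S [NP [NP [Det that] [N reviewer]] [Conj or] [NP [NP [Det every] [N parser]] [RelC [Rel that] [VP [V insisted] [NP [Det that] [N park]]]]]] [VP [V drew] [NP [Pron everyone]]]]
[S [NP [NP [NP [Det that] [N reviewer]] [Conj or] [NP [Det every] [N parser]]] [RelC [Rel that] [VP [V insisted] [NP [Det that] [N park]]]]] [VP [V drew] [NP [Pron everyone]]]]
The trees differ in how a recursive rule is bracketed over the same span.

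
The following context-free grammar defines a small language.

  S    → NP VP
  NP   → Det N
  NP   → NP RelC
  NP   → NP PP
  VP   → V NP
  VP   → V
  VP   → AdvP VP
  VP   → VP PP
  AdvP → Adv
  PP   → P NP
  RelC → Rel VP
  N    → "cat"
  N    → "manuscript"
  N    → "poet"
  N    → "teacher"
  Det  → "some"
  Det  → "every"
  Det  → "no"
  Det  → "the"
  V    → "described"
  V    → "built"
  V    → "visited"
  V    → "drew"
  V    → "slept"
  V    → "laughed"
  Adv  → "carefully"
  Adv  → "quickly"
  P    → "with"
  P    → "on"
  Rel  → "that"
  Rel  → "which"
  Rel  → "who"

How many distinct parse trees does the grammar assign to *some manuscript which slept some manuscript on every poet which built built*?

Two of the 7 distinct bracketings:
[S [NP [NP [Det some] [N manuscript]] [RelC [Rel which] [VP [V slept] [NP [NP [NP [Det some] [N manuscript]] [PP [P on] [NP [Det every] [N poet]]]] [RelC [Rel which] [VP [V built]]]]]]] [VP [V built]]]
[S [NP [NP [Det some] [N manuscript]] [RelC [Rel which] [VP [V slept] [NP [NP [Det some] [N manuscript]] [PP [P on] [NP [NP [Det every] [N poet]] [RelC [Rel which] [VP [V built]]]]]]]]] [VP [V built]]]
The trees differ in how a recursive rule is bracketed over the same span.

7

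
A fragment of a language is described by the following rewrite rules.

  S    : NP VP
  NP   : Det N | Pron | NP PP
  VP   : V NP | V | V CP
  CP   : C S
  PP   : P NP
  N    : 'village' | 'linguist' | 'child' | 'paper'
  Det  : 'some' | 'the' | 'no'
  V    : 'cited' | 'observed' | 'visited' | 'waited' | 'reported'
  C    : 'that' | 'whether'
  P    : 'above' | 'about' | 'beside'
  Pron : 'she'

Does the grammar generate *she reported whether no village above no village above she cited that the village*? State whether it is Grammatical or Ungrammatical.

For S → NP VP, the only prefix that parses as NP is 'she', but the remainder 'reported whether no village above no village above she cited that the village' is not a VP under these rules.

Ungrammatical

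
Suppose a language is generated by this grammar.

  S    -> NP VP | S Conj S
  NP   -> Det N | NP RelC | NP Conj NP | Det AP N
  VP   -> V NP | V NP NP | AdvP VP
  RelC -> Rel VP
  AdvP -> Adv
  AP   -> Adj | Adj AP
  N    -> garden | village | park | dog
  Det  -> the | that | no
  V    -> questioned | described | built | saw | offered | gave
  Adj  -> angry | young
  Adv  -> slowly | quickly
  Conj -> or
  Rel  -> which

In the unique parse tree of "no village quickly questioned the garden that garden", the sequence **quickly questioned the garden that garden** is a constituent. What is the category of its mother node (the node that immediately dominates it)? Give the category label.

S

[S [NP [Det no] [N village]] [VP [AdvP [Adv quickly]] [VP [V questioned] [NP [Det the] [N garden]] [NP [Det that] [N garden]]]]]
The span 'quickly questioned the garden that garden' is the VP node built by VP → AdvP VP.
Its mother is the S built by S → NP VP.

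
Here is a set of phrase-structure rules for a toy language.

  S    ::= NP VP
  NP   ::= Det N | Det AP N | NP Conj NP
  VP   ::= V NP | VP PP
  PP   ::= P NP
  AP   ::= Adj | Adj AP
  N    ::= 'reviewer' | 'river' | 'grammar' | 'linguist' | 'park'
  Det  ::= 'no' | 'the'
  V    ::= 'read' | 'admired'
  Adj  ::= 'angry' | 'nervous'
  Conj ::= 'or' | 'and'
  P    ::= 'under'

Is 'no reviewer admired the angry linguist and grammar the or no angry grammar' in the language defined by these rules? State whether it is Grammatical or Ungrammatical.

A Conj word can never sit immediately before an N word in any string this grammar generates, so the substring 'and grammar' rules out a derivation.

Ungrammatical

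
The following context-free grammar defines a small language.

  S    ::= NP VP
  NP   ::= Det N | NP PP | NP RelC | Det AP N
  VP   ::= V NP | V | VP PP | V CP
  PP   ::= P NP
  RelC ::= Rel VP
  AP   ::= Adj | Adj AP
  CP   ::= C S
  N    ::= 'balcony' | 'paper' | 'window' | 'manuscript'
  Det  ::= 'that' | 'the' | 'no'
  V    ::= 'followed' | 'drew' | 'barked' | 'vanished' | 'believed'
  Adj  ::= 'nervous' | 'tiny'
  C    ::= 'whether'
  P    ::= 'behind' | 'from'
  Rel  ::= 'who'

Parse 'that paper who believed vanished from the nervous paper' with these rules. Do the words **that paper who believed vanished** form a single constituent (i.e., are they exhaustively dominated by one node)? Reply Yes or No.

[S [NP [NP [Det that] [N paper]] [RelC [Rel who] [VP [V believed]]]] [VP [VP [V vanished]] [PP [P from] [NP [Det the] [AP [Adj nervous]] [N paper]]]]]
The smallest constituent containing 'that paper who believed vanished' is the S spanning 'that paper who believed vanished from the nervous paper'; no single node in the tree dominates exactly the given words.

No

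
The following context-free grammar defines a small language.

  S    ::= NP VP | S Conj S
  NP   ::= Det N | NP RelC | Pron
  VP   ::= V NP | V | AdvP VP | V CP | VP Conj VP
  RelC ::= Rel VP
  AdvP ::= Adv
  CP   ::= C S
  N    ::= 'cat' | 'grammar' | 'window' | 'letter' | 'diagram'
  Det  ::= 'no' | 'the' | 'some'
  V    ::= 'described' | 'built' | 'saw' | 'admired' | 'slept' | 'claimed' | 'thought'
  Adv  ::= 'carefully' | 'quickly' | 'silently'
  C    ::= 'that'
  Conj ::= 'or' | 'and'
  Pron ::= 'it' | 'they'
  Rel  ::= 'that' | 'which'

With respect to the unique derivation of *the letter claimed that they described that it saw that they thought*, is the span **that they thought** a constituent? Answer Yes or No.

[S [NP [Det the] [N letter]] [VP [V claimed] [CP [C that] [S [NP [Pron they]] [VP [V described] [CP [C that] [S [NP [Pron it]] [VP [V saw] [CP [C that] [S [NP [Pron they]] [VP [V thought]]]]]]]]]]]]
The words 'that they thought' are exhaustively dominated by a single CP node (built by CP → C S), so they form a constituent.

Yes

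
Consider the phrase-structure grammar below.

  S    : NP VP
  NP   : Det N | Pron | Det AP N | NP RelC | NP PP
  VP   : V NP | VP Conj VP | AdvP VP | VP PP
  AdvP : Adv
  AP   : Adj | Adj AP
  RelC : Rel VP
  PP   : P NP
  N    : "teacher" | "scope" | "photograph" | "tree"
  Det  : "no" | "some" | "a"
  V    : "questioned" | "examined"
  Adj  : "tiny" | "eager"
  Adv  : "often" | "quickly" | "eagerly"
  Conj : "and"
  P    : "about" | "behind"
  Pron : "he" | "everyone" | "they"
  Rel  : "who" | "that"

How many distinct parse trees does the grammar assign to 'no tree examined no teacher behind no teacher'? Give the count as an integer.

2

The two bracketings:
[S [NP [Det no] [N tree]] [VP [V examined] [NP [NP [Det no] [N teacher]] [PP [P behind] [NP [Det no] [N teacher]]]]]]
[S [NP [Det no] [N tree]] [VP [VP [V examined] [NP [Det no] [N teacher]]] [PP [P behind] [NP [Det no] [N teacher]]]]]
The difference turns on whether NP → NP PP is used at the relevant span, versus an alternative expansion of NP.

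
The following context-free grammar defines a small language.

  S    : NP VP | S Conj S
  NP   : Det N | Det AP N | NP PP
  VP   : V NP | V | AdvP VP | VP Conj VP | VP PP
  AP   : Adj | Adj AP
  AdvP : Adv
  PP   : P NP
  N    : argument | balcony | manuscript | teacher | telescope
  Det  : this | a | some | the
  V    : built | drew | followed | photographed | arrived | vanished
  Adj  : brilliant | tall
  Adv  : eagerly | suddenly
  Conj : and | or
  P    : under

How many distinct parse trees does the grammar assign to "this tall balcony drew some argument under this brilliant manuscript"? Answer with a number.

2

The two bracketings:
[S [NP [Det this] [AP [Adj tall]] [N balcony]] [VP [V drew] [NP [NP [Det some] [N argument]] [PP [P under] [NP [Det this] [AP [Adj brilliant]] [N manuscript]]]]]]
[S [NP [Det this] [AP [Adj tall]] [N balcony]] [VP [VP [V drew] [NP [Det some] [N argument]]] [PP [P under] [NP [Det this] [AP [Adj brilliant]] [N manuscript]]]]]
The difference turns on whether NP → NP PP is used at the relevant span, versus an alternative expansion of NP.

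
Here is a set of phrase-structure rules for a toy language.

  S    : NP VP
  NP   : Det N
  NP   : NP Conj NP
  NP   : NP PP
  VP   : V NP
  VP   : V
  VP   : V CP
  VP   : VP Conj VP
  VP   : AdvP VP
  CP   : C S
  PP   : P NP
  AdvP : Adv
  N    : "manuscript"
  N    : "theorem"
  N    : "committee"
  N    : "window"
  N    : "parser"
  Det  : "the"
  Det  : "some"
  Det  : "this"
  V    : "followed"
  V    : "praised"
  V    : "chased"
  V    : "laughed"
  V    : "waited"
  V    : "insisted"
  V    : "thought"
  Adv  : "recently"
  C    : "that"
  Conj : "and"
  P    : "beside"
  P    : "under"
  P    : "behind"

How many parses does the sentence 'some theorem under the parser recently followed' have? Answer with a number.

1

[S [NP [NP [Det some] [N theorem]] [PP [P under] [NP [Det the] [N parser]]]] [VP [AdvP [Adv recently]] [VP [V followed]]]]
No rule offers an alternative attachment or grouping for any span, so this is the only derivation.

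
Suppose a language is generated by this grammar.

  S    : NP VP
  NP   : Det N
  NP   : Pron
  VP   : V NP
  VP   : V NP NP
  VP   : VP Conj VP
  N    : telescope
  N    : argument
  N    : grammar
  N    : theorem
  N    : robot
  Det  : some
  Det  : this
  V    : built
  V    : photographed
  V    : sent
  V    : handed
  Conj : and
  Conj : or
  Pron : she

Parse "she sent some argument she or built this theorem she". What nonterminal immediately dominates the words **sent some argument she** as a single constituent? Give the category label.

[S [NP [Pron she]] [VP [VP [V sent] [NP [Det some] [N argument]] [NP [Pron she]]] [Conj or] [VP [V built] [NP [Det this] [N theorem]] [NP [Pron she]]]]]
The span 'sent some argument she' is the VP node built by VP → V NP NP.

VP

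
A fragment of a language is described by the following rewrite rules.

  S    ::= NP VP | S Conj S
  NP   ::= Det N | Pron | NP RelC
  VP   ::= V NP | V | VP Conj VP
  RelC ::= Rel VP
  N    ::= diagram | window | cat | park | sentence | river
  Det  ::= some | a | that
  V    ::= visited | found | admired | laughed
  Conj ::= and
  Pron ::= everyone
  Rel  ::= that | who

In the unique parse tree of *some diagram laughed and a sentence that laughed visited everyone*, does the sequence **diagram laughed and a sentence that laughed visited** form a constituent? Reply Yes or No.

[S [S [NP [Det some] [N diagram]] [VP [V laughed]]] [Conj and] [S [NP [NP [Det a] [N sentence]] [RelC [Rel that] [VP [V laughed]]]] [VP [V visited] [NP [Pron everyone]]]]]
The smallest constituent containing 'diagram laughed and a sentence that laughed visited' is the S spanning 'some diagram laughed and a sentence that laughed visited everyone'; no single node in the tree dominates exactly the given words.

No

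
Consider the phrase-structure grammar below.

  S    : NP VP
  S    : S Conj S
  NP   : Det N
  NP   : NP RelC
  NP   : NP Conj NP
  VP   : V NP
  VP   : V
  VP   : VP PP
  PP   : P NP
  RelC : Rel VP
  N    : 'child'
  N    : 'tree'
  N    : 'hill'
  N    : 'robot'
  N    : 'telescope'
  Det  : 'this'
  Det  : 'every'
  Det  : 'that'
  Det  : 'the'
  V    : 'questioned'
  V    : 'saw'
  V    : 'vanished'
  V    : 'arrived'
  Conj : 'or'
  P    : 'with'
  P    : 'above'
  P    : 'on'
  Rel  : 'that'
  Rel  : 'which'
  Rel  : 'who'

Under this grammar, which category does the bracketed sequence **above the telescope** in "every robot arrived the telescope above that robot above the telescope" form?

[S [NP [Det every] [N robot]] [VP [VP [VP [V arrived] [NP [Det the] [N telescope]]] [PP [P above] [NP [Det that] [N robot]]]] [PP [P above] [NP [Det the] [N telescope]]]]]
The span 'above the telescope' is the PP node built by PP → P NP.

PP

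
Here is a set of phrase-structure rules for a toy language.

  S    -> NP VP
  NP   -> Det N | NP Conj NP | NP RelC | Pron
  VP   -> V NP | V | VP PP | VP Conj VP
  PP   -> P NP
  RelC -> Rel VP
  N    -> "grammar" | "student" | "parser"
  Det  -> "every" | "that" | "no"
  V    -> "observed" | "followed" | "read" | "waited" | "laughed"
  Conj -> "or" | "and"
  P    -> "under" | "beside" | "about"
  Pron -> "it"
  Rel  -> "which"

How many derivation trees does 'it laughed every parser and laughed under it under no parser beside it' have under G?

4

Two of the 4 distinct bracketings:
[S [NP [Pron it]] [VP [VP [VP [VP [VP [V laughed] [NP [Det every] [N parser]]] [Conj and] [VP [V laughed]]] [PP [P under] [NP [Pron it]]]] [PP [P under] [NP [Det no] [N parser]]]] [PP [P beside] [NP [Pron it]]]]]
[S [NP [Pron it]] [VP [VP [VP [VP [V laughed] [NP [Det every] [N parser]]] [Conj and] [VP [VP [V laughed]] [PP [P under] [NP [Pron it]]]]] [PP [P under] [NP [Det no] [N parser]]]] [PP [P beside] [NP [Pron it]]]]]
The trees differ in how a recursive rule is bracketed over the same span.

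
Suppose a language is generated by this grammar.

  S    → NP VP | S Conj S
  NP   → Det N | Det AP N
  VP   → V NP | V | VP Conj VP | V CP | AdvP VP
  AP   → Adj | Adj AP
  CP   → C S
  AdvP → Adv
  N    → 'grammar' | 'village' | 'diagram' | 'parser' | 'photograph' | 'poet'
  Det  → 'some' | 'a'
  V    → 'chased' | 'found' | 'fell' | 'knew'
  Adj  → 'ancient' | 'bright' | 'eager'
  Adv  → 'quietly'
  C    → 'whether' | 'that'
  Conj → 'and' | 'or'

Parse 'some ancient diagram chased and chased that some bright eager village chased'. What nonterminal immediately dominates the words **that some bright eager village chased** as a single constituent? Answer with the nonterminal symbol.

CP

[S [NP [Det some] [AP [Adj ancient]] [N diagram]] [VP [VP [V chased]] [Conj and] [VP [V chased] [CP [C that] [S [NP [Det some] [AP [Adj bright] [AP [Adj eager]]] [N village]] [VP [V chased]]]]]]]
The span 'that some bright eager village chased' is the CP node built by CP → C S.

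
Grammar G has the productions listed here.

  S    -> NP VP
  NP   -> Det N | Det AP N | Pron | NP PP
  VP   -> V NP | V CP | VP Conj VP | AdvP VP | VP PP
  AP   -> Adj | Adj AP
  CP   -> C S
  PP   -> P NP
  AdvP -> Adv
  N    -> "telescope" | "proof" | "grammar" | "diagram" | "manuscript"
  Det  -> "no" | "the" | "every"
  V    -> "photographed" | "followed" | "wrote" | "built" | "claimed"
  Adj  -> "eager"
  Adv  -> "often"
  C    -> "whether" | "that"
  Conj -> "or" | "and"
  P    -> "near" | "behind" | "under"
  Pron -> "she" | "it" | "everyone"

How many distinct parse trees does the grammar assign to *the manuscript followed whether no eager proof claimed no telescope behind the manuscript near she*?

Two of the 9 distinct bracketings:
[S [NP [Det the] [N manuscript]] [VP [V followed] [CP [C whether] [S [NP [Det no] [AP [Adj eager]] [N proof]] [VP [V claimed] [NP [NP [Det no] [N telescope]] [PP [P behind] [NP [NP [Det the] [N manuscript]] [PP [P near] [NP [Pron she]]]]]]]]]]]
[S [NP [Det the] [N manuscript]] [VP [V followed] [CP [C whether] [S [NP [Det no] [AP [Adj eager]] [N proof]] [VP [V claimed] [NP [NP [NP [Det no] [N telescope]] [PP [P behind] [NP [Det the] [N manuscript]]]] [PP [P near] [NP [Pron she]]]]]]]]]
The trees differ in how a recursive rule is bracketed over the same span.

9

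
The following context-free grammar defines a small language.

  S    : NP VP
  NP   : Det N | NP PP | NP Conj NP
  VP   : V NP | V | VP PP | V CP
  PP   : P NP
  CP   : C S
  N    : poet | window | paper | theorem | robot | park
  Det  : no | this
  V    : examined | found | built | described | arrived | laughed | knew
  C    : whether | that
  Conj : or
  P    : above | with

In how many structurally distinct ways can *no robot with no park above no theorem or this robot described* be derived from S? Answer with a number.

5

Two of the 5 distinct bracketings:
[S [NP [NP [Det no] [N robot]] [PP [P with] [NP [NP [Det no] [N park]] [PP [P above] [NP [NP [Det no] [N theorem]] [Conj or] [NP [Det this] [N robot]]]]]]] [VP [V described]]]
[S [NP [NP [Det no] [N robot]] [PP [P with] [NP [NP [NP [Det no] [N park]] [PP [P above] [NP [Det no] [N theorem]]]] [Conj or] [NP [Det this] [N robot]]]]] [VP [V described]]]
The trees differ in how a recursive rule is bracketed over the same span.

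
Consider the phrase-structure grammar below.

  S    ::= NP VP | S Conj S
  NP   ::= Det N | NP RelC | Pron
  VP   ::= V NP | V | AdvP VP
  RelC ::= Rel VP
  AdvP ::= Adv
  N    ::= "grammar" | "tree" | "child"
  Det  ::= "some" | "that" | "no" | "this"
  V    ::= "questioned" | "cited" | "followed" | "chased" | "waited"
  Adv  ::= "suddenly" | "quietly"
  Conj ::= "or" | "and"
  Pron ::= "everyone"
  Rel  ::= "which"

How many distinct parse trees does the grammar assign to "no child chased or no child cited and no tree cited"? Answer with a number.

2

The two bracketings:
[S [S [NP [Det no] [N child]] [VP [V chased]]] [Conj or] [S [S [NP [Det no] [N child]] [VP [V cited]]] [Conj and] [S [NP [Det no] [N tree]] [VP [V cited]]]]]
[S [S [S [NP [Det no] [N child]] [VP [V chased]]] [Conj or] [S [NP [Det no] [N child]] [VP [V cited]]]] [Conj and] [S [NP [Det no] [N tree]] [VP [V cited]]]]
The trees differ in how a recursive rule is bracketed over the same span.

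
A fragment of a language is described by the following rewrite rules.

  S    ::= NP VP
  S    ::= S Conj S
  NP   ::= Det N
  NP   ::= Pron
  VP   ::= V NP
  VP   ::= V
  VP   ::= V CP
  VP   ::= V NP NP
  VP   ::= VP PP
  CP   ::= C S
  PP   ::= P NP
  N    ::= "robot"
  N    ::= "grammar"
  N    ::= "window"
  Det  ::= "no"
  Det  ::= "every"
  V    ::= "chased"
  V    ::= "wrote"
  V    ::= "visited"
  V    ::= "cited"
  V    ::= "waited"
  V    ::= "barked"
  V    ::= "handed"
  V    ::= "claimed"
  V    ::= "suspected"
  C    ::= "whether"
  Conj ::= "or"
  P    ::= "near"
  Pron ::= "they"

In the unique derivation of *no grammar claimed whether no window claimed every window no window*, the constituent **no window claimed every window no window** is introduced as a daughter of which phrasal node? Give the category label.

CP

[S [NP [Det no] [N grammar]] [VP [V claimed] [CP [C whether] [S [NP [Det no] [N window]] [VP [V claimed] [NP [Det every] [N window]] [NP [Det no] [N window]]]]]]]
The span 'no window claimed every window no window' is the S node built by S → NP VP.
Its mother is the CP built by CP → C S.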